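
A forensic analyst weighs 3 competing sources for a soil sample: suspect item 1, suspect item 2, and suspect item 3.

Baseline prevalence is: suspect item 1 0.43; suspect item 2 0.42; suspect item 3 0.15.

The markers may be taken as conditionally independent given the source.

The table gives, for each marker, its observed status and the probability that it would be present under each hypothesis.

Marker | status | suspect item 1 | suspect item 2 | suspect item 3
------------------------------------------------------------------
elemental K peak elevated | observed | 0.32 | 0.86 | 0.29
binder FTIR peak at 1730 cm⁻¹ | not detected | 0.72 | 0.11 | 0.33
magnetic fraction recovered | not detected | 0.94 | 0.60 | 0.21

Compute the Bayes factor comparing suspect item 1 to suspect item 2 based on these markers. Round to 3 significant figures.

0.0176

The Bayes factor is the ratio of the joint likelihoods of the marker pattern under the two hypotheses (using 1 − P(present | H) for each absent marker).
  suspect item 1: 0.32 × (1 − 0.72) × (1 − 0.94) = 0.005376
  suspect item 2: 0.86 × (1 − 0.11) × (1 − 0.60) = 0.30616
Bayes factor = 0.005376 / 0.30616 ≈ 0.0176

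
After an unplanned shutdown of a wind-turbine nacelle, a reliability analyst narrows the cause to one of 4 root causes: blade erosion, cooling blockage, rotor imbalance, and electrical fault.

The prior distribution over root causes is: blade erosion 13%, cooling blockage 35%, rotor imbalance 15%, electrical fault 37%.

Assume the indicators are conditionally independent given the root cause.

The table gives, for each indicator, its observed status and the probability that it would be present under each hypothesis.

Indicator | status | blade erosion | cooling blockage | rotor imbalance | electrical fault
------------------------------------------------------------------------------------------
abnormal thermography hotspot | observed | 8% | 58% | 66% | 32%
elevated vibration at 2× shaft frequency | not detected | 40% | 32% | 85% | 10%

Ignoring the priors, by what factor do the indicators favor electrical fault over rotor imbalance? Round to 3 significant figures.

Joint likelihood of the indicator pattern under each hypothesis (using 1 − P(present | H) for each absent indicator):
  electrical fault: 0.32 × (1 − 0.10) = 0.288
  rotor imbalance: 0.66 × (1 − 0.85) = 0.099
Bayes factor = 0.288 / 0.099 ≈ 2.91

2.91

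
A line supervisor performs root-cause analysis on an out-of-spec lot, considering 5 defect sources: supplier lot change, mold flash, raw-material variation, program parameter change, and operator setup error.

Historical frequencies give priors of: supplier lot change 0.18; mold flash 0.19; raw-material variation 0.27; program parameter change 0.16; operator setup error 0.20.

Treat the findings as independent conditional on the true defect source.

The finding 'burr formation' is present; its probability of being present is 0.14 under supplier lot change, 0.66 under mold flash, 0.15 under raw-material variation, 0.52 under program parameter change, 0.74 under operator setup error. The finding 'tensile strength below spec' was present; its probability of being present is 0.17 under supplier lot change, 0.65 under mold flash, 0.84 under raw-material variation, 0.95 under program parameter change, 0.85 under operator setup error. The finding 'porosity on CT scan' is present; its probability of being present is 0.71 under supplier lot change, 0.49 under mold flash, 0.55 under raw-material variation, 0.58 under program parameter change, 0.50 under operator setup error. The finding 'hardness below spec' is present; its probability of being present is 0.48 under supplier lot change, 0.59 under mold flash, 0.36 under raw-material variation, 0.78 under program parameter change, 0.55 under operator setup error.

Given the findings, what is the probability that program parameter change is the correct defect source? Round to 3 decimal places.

0.350

Multiply each prior by the joint likelihood of the evidence pattern:
  supplier lot change: 0.18 × 0.14 × 0.17 × 0.71 × 0.48 = 0.00146
  mold flash: 0.19 × 0.66 × 0.65 × 0.49 × 0.59 = 0.023565
  raw-material variation: 0.27 × 0.15 × 0.84 × 0.55 × 0.36 = 0.006736
  program parameter change: 0.16 × 0.52 × 0.95 × 0.58 × 0.78 = 0.035758
  operator setup error: 0.20 × 0.74 × 0.85 × 0.50 × 0.55 = 0.034595
The unnormalized weights sum to 0.10211.
P(program parameter change | evidence) = 0.035758 / 0.10211 ≈ 0.350.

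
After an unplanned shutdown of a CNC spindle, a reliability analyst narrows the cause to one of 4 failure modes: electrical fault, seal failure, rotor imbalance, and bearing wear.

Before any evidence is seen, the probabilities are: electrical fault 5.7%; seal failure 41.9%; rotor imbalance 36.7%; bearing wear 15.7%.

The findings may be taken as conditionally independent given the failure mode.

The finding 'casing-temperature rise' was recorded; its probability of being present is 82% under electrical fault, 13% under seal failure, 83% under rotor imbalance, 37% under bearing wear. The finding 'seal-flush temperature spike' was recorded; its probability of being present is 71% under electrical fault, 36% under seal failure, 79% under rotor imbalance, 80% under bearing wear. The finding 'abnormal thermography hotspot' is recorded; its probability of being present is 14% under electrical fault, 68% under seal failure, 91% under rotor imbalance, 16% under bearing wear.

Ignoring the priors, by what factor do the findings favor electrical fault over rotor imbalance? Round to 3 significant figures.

0.137

Take the product of per-finding likelihoods under each hypothesis, then divide.
  electrical fault: 0.82 × 0.71 × 0.14 = 0.081508
  rotor imbalance: 0.83 × 0.79 × 0.91 = 0.59669
Bayes factor = 0.081508 / 0.59669 ≈ 0.137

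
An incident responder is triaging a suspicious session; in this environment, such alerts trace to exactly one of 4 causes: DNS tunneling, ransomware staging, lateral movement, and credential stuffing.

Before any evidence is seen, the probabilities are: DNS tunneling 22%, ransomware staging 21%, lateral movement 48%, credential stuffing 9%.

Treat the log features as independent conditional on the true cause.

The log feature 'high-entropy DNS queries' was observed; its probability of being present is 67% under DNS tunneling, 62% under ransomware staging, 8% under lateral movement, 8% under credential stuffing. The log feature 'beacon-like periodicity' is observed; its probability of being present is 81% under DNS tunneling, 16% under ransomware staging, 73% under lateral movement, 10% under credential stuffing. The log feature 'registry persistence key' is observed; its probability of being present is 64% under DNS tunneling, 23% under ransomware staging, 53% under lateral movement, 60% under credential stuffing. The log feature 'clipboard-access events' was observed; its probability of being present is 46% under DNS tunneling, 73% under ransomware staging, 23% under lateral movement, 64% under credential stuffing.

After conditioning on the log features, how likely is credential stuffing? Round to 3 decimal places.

Multiply each prior by the joint likelihood of the log feature pattern:
  DNS tunneling: 0.22 × 0.67 × 0.81 × 0.64 × 0.46 = 0.03515
  ransomware staging: 0.21 × 0.62 × 0.16 × 0.23 × 0.73 = 0.0034977
  lateral movement: 0.48 × 0.08 × 0.73 × 0.53 × 0.23 = 0.0034171
  credential stuffing: 0.09 × 0.08 × 0.10 × 0.60 × 0.64 = 0.00027648
Normalizing constant Z = 0.03515 + 0.0034977 + 0.0034171 + 0.00027648 = 0.042341.
P(credential stuffing | evidence) = 0.00027648 / 0.042341 ≈ 0.007.

0.007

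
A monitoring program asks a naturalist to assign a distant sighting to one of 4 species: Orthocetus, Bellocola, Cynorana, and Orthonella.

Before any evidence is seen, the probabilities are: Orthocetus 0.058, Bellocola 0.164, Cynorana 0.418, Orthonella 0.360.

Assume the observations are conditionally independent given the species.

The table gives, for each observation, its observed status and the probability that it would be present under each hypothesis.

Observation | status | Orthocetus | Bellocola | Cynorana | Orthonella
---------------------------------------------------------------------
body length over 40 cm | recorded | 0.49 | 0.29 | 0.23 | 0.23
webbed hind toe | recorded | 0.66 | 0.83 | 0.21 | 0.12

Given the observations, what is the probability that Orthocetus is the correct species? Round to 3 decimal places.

For each hypothesis, the unnormalized posterior weight is prior × product of the observation likelihoods:
  Orthocetus: 0.058 × 0.49 × 0.66 = 0.018757
  Bellocola: 0.164 × 0.29 × 0.83 = 0.039475
  Cynorana: 0.418 × 0.23 × 0.21 = 0.020189
  Orthonella: 0.360 × 0.23 × 0.12 = 0.009936
Marginal likelihood of the evidence = 0.088357.
P(Orthocetus | evidence) = 0.018757 / 0.088357 ≈ 0.212.

0.212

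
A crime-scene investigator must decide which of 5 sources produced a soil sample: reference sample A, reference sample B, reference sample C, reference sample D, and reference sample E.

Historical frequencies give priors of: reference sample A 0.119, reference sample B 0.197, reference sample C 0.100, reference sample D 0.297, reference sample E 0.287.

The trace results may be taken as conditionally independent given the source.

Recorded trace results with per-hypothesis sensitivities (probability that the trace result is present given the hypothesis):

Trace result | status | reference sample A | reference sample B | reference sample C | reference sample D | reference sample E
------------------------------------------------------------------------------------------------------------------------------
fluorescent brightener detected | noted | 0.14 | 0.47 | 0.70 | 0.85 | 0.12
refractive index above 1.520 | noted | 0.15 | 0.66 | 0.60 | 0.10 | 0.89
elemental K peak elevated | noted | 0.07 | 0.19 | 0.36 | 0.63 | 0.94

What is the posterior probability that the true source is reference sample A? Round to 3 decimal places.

0.002

Multiply each prior by the joint likelihood of the trace result pattern:
  reference sample A: 0.119 × 0.14 × 0.15 × 0.07 = 0.00017493
  reference sample B: 0.197 × 0.47 × 0.66 × 0.19 = 0.011611
  reference sample C: 0.100 × 0.70 × 0.60 × 0.36 = 0.01512
  reference sample D: 0.297 × 0.85 × 0.10 × 0.63 = 0.015904
  reference sample E: 0.287 × 0.12 × 0.89 × 0.94 = 0.028813
Marginal likelihood of the evidence = 0.071623.
P(reference sample A | evidence) = 0.00017493 / 0.071623 ≈ 0.002.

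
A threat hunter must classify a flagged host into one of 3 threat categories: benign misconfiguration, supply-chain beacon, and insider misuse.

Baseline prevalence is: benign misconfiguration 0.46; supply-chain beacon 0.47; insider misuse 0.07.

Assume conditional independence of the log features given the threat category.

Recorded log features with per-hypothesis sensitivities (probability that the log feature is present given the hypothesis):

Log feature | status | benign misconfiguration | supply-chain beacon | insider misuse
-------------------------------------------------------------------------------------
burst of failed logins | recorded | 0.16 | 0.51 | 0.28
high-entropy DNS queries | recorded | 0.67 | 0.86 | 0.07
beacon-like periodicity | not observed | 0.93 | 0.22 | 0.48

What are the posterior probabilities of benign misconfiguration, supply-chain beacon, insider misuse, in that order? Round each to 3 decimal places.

0.021, 0.975, 0.004

Multiply each prior by the joint likelihood of the log feature pattern (using 1 − P(present | H) for each absent log feature):
  benign misconfiguration: 0.46 × 0.16 × 0.67 × (1 − 0.93) = 0.0034518
  supply-chain beacon: 0.47 × 0.51 × 0.86 × (1 − 0.22) = 0.16079
  insider misuse: 0.07 × 0.28 × 0.07 × (1 − 0.48) = 0.00071344
Marginal likelihood of the evidence = 0.16496.
P(benign misconfiguration | evidence) = 0.0034518 / 0.16496 ≈ 0.021
P(supply-chain beacon | evidence) = 0.16079 / 0.16496 ≈ 0.975
P(insider misuse | evidence) = 0.00071344 / 0.16496 ≈ 0.004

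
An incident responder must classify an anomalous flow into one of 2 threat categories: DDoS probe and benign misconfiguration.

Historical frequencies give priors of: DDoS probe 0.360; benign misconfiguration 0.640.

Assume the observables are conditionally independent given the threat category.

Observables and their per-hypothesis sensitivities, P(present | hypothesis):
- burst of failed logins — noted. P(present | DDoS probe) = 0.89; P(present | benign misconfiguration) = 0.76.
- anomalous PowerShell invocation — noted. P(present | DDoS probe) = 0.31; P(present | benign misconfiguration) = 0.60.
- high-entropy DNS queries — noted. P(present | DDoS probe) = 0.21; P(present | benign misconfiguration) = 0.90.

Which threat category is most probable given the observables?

benign misconfiguration

Multiply each prior by the joint likelihood of the observable pattern:
  DDoS probe: 0.360 × 0.89 × 0.31 × 0.21 = 0.020858
  benign misconfiguration: 0.640 × 0.76 × 0.60 × 0.90 = 0.26266
Normalizing constant Z = 0.020858 + 0.26266 = 0.28351.
P(DDoS probe | evidence) ≈ 0.020858 / 0.28351 ≈ 0.074
P(benign misconfiguration | evidence) ≈ 0.26266 / 0.28351 ≈ 0.926
The largest is 0.926, so benign misconfiguration is most probable.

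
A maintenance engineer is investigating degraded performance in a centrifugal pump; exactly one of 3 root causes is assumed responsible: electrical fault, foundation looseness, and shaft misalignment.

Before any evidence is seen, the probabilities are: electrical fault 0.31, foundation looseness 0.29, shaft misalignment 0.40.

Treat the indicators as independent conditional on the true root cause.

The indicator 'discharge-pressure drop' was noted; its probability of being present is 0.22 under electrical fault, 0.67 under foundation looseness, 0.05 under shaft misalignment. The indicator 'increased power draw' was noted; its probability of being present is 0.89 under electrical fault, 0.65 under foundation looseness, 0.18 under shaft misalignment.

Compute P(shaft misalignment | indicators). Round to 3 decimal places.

Multiply each prior by the joint likelihood of the indicator pattern:
  electrical fault: 0.31 × 0.22 × 0.89 = 0.060698
  foundation looseness: 0.29 × 0.67 × 0.65 = 0.1263
  shaft misalignment: 0.40 × 0.05 × 0.18 = 0.0036
Normalizing constant Z = 0.060698 + 0.1263 + 0.0036 = 0.19059.
P(shaft misalignment | evidence) = 0.0036 / 0.19059 ≈ 0.019.

0.019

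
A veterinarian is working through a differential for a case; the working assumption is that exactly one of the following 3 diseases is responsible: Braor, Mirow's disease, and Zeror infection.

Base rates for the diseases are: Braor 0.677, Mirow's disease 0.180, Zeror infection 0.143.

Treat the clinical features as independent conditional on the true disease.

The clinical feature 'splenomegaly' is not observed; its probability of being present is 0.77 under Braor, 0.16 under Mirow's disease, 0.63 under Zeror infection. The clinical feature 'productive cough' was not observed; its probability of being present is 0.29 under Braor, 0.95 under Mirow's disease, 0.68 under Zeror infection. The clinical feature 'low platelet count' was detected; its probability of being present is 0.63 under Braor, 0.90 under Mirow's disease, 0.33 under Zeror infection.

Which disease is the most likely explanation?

Braor

Multiply each prior by the joint likelihood of the clinical feature pattern (using 1 − P(present | H) for each absent clinical feature):
  Braor: 0.677 × (1 − 0.77) × (1 − 0.29) × 0.63 = 0.069649
  Mirow's disease: 0.180 × (1 − 0.16) × (1 − 0.95) × 0.90 = 0.006804
  Zeror infection: 0.143 × (1 − 0.63) × (1 − 0.68) × 0.33 = 0.0055873
Marginal likelihood of the evidence = 0.08204.
P(Braor | evidence) ≈ 0.069649 / 0.08204 ≈ 0.849
P(Mirow's disease | evidence) ≈ 0.006804 / 0.08204 ≈ 0.083
P(Zeror infection | evidence) ≈ 0.0055873 / 0.08204 ≈ 0.068
The largest is 0.849, so Braor is most probable.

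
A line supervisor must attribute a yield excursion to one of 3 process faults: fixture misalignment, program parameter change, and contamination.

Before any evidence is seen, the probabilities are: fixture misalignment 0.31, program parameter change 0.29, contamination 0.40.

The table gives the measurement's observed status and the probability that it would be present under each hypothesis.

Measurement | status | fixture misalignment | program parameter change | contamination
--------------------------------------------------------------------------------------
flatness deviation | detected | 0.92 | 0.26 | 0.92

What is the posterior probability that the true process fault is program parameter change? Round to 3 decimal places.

Multiply each prior by the likelihood of the measurement:
  fixture misalignment: 0.31 × 0.92 = 0.2852
  program parameter change: 0.29 × 0.26 = 0.0754
  contamination: 0.40 × 0.92 = 0.368
Marginal likelihood of the evidence = 0.7286.
P(program parameter change | evidence) = 0.0754 / 0.7286 ≈ 0.103.

0.103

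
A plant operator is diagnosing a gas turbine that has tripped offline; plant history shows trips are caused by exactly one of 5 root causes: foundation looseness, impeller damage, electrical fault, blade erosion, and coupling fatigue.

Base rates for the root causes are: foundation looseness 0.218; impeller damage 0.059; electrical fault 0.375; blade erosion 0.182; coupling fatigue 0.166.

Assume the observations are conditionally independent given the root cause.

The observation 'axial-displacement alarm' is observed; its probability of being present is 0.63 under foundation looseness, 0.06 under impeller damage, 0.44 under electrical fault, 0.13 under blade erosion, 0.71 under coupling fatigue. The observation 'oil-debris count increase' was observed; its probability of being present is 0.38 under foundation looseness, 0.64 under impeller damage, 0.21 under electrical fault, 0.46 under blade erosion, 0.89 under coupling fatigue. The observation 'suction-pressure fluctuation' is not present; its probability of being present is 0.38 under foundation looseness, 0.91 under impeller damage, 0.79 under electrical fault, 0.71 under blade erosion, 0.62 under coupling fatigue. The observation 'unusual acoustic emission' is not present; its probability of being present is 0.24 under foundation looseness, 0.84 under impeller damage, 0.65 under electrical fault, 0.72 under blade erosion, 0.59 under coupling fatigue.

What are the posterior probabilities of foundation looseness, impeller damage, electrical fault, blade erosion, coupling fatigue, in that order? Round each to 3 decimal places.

0.554, 0.001, 0.057, 0.020, 0.368

Multiply each prior by the joint likelihood of the evidence pattern (using 1 − P(present | H) for each absent observation):
  foundation looseness: 0.218 × 0.63 × 0.38 × (1 − 0.38) × (1 − 0.24) = 0.024592
  impeller damage: 0.059 × 0.06 × 0.64 × (1 − 0.91) × (1 − 0.84) = 3.2625e-05
  electrical fault: 0.375 × 0.44 × 0.21 × (1 − 0.79) × (1 − 0.65) = 0.0025468
  blade erosion: 0.182 × 0.13 × 0.46 × (1 − 0.71) × (1 − 0.72) = 0.00088375
  coupling fatigue: 0.166 × 0.71 × 0.89 × (1 − 0.62) × (1 − 0.59) = 0.016343
Normalizing constant Z = 0.024592 + 3.2625e-05 + 0.0025468 + 0.00088375 + 0.016343 = 0.044397.
P(foundation looseness | evidence) = 0.024592 / 0.044397 ≈ 0.554
P(impeller damage | evidence) = 3.2625e-05 / 0.044397 ≈ 0.001
P(electrical fault | evidence) = 0.0025468 / 0.044397 ≈ 0.057
P(blade erosion | evidence) = 0.00088375 / 0.044397 ≈ 0.020
P(coupling fatigue | evidence) = 0.016343 / 0.044397 ≈ 0.368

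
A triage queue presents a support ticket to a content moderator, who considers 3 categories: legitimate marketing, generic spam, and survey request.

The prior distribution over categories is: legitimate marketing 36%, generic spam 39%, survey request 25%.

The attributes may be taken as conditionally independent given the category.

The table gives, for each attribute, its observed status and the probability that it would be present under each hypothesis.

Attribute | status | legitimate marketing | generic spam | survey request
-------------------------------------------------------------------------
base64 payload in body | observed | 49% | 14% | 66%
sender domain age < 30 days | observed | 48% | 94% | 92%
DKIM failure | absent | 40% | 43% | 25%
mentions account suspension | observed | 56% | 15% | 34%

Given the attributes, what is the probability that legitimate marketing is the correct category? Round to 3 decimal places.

By Bayes' rule with conditional independence, the unnormalized weight for each hypothesis is prior × ∏ likelihoods (using 1 − P(present | H) for each absent attribute):
  legitimate marketing: 0.36 × 0.49 × 0.48 × (1 − 0.40) × 0.56 = 0.02845
  generic spam: 0.39 × 0.14 × 0.94 × (1 − 0.43) × 0.15 = 0.0043882
  survey request: 0.25 × 0.66 × 0.92 × (1 − 0.25) × 0.34 = 0.038709
Marginal likelihood of the evidence = 0.071547.
P(legitimate marketing | evidence) = 0.02845 / 0.071547 ≈ 0.398.

0.398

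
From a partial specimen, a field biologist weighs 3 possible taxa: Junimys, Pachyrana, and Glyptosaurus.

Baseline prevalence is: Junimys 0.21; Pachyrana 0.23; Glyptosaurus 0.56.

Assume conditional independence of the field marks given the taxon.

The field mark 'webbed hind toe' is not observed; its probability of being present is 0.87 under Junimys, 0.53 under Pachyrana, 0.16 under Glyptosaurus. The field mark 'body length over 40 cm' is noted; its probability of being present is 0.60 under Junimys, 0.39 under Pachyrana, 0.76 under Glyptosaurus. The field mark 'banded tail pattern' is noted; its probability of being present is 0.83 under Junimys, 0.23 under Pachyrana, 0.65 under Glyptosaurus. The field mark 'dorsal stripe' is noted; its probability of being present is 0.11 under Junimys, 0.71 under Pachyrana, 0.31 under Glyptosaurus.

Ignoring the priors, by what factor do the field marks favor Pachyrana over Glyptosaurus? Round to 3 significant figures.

0.233

Joint likelihood of the field mark pattern under each hypothesis (using 1 − P(present | H) for each absent field mark):
  Pachyrana: (1 − 0.53) × 0.39 × 0.23 × 0.71 = 0.029933
  Glyptosaurus: (1 − 0.16) × 0.76 × 0.65 × 0.31 = 0.12864
Bayes factor = 0.029933 / 0.12864 ≈ 0.233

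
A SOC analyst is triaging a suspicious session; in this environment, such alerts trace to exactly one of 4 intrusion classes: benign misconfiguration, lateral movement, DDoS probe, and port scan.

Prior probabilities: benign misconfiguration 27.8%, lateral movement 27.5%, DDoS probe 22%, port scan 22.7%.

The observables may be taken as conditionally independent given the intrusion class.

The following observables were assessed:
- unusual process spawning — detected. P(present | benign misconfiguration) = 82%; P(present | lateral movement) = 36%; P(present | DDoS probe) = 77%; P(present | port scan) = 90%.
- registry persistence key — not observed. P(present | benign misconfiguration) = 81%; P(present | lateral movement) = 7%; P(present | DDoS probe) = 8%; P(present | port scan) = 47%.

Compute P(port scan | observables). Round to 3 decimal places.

0.271

By Bayes' rule with conditional independence, the unnormalized weight for each hypothesis is prior × ∏ likelihoods (using 1 − P(present | H) for each absent observable):
  benign misconfiguration: 0.278 × 0.82 × (1 − 0.81) = 0.043312
  lateral movement: 0.275 × 0.36 × (1 − 0.07) = 0.09207
  DDoS probe: 0.220 × 0.77 × (1 − 0.08) = 0.15585
  port scan: 0.227 × 0.90 × (1 − 0.47) = 0.10828
The unnormalized weights sum to 0.39951.
P(port scan | evidence) = 0.10828 / 0.39951 ≈ 0.271.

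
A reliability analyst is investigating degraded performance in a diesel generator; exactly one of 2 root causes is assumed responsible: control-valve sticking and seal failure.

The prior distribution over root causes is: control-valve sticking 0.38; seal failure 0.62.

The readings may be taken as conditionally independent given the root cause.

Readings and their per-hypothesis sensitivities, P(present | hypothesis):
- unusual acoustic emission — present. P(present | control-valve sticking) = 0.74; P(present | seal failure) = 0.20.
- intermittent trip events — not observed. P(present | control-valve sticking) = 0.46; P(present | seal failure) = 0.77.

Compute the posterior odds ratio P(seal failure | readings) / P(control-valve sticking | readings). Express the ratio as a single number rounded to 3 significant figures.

The normalizing constant cancels in an odds ratio, so compute prior × likelihood for the two hypotheses only (using 1 − P(present | H) for each absent reading):
  seal failure: 0.62 × 0.20 × (1 − 0.77) = 0.02852
  control-valve sticking: 0.38 × 0.74 × (1 − 0.46) = 0.15185
Posterior odds = 0.02852 / 0.15185 ≈ 0.188.

0.188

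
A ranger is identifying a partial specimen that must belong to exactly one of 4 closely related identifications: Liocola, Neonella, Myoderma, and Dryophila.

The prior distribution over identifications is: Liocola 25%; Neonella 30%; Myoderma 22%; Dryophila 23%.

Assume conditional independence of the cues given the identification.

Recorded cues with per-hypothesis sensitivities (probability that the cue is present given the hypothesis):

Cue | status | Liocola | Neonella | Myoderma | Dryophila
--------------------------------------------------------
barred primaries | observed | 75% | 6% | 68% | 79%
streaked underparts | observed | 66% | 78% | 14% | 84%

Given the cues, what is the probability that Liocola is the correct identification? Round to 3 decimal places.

For each hypothesis, the unnormalized posterior weight is prior × product of the cue likelihoods:
  Liocola: 0.25 × 0.75 × 0.66 = 0.12375
  Neonella: 0.30 × 0.06 × 0.78 = 0.01404
  Myoderma: 0.22 × 0.68 × 0.14 = 0.020944
  Dryophila: 0.23 × 0.79 × 0.84 = 0.15263
Marginal likelihood of the evidence = 0.31136.
P(Liocola | evidence) = 0.12375 / 0.31136 ≈ 0.397.

0.397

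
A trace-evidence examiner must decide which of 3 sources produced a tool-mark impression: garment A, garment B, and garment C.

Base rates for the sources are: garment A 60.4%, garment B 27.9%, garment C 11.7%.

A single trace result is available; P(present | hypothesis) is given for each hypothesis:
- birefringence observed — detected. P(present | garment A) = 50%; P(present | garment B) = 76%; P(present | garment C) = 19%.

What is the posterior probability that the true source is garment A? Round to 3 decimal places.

0.563

Multiply each prior by the likelihood of the trace result:
  garment A: 0.604 × 0.50 = 0.302
  garment B: 0.279 × 0.76 = 0.21204
  garment C: 0.117 × 0.19 = 0.02223
Marginal likelihood of the evidence = 0.53627.
P(garment A | evidence) = 0.302 / 0.53627 ≈ 0.563.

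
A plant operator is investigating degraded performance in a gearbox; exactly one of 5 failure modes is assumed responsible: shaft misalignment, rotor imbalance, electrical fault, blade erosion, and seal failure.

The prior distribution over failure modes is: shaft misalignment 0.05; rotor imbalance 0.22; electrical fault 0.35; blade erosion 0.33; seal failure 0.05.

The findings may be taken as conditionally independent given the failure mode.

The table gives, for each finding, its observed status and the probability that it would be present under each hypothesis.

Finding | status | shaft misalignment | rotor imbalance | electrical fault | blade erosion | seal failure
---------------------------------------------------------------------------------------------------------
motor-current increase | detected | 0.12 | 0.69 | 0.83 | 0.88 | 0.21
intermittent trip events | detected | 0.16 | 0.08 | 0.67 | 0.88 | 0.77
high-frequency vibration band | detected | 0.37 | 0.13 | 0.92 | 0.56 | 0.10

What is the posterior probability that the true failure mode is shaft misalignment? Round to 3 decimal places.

By Bayes' rule with conditional independence, the unnormalized weight for each hypothesis is prior × ∏ likelihoods:
  shaft misalignment: 0.05 × 0.12 × 0.16 × 0.37 = 0.0003552
  rotor imbalance: 0.22 × 0.69 × 0.08 × 0.13 = 0.0015787
  electrical fault: 0.35 × 0.83 × 0.67 × 0.92 = 0.17906
  blade erosion: 0.33 × 0.88 × 0.88 × 0.56 = 0.14311
  seal failure: 0.05 × 0.21 × 0.77 × 0.10 = 0.0008085
Marginal likelihood of the evidence = 0.32492.
P(shaft misalignment | evidence) = 0.0003552 / 0.32492 ≈ 0.001.

0.001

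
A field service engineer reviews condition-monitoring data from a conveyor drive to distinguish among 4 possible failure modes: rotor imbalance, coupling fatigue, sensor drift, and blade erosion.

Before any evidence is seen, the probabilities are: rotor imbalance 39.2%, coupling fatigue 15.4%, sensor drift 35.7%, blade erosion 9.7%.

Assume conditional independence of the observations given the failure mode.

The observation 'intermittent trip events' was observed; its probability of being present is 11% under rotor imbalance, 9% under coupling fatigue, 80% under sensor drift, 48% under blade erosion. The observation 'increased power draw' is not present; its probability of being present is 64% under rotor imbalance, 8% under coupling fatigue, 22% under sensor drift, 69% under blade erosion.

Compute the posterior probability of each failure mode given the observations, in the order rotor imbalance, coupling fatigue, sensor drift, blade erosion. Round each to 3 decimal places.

0.058, 0.048, 0.839, 0.054

Multiply each prior by the joint likelihood of the evidence pattern (using 1 − P(present | H) for each absent observation):
  rotor imbalance: 0.392 × 0.11 × (1 − 0.64) = 0.015523
  coupling fatigue: 0.154 × 0.09 × (1 − 0.08) = 0.012751
  sensor drift: 0.357 × 0.80 × (1 − 0.22) = 0.22277
  blade erosion: 0.097 × 0.48 × (1 − 0.69) = 0.014434
Normalizing constant Z = 0.015523 + 0.012751 + 0.22277 + 0.014434 = 0.26548.
P(rotor imbalance | evidence) = 0.015523 / 0.26548 ≈ 0.058
P(coupling fatigue | evidence) = 0.012751 / 0.26548 ≈ 0.048
P(sensor drift | evidence) = 0.22277 / 0.26548 ≈ 0.839
P(blade erosion | evidence) = 0.014434 / 0.26548 ≈ 0.054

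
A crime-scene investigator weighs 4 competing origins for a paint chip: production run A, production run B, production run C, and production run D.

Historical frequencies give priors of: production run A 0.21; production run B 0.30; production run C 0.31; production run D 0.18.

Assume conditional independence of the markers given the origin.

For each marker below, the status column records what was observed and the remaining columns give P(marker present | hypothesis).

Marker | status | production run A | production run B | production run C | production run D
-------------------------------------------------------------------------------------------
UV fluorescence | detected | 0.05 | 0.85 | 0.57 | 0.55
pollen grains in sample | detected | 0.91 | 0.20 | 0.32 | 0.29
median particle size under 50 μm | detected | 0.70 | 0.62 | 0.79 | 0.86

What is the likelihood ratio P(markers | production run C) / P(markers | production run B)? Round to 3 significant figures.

1.37

Take the product of per-marker likelihoods under each hypothesis, then divide.
  production run C: 0.57 × 0.32 × 0.79 = 0.1441
  production run B: 0.85 × 0.20 × 0.62 = 0.1054
Bayes factor = 0.1441 / 0.1054 ≈ 1.37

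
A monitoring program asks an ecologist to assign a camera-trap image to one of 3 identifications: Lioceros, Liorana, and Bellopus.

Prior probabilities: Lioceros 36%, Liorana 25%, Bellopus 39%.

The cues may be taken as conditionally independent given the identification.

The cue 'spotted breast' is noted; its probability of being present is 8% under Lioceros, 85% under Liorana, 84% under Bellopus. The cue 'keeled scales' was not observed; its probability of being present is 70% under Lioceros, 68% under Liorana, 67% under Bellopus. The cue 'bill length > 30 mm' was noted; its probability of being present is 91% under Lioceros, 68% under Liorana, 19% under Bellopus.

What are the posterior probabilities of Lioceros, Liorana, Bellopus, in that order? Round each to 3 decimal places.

By Bayes' rule with conditional independence, the unnormalized weight for each hypothesis is prior × ∏ likelihoods (using 1 − P(present | H) for each absent cue):
  Lioceros: 0.36 × 0.08 × (1 − 0.70) × 0.91 = 0.0078624
  Liorana: 0.25 × 0.85 × (1 − 0.68) × 0.68 = 0.04624
  Bellopus: 0.39 × 0.84 × (1 − 0.67) × 0.19 = 0.020541
The unnormalized weights sum to 0.074643.
P(Lioceros | evidence) = 0.0078624 / 0.074643 ≈ 0.105
P(Liorana | evidence) = 0.04624 / 0.074643 ≈ 0.619
P(Bellopus | evidence) = 0.020541 / 0.074643 ≈ 0.275

0.105, 0.619, 0.275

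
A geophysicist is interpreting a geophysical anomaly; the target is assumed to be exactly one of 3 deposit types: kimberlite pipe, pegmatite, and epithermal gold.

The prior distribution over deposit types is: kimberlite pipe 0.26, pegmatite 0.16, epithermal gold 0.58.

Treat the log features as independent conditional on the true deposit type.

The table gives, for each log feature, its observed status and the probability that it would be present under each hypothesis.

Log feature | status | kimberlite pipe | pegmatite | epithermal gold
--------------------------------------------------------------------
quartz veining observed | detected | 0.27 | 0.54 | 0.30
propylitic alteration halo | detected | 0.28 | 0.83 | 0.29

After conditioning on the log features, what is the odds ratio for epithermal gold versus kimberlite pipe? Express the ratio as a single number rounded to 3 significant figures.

2.57

Posterior odds equal prior odds times the likelihood ratio; only the two competing hypotheses matter.
  epithermal gold: 0.58 × 0.30 × 0.29 = 0.05046
  kimberlite pipe: 0.26 × 0.27 × 0.28 = 0.019656
Odds(epithermal gold : kimberlite pipe) = 0.05046 / 0.019656 ≈ 2.57.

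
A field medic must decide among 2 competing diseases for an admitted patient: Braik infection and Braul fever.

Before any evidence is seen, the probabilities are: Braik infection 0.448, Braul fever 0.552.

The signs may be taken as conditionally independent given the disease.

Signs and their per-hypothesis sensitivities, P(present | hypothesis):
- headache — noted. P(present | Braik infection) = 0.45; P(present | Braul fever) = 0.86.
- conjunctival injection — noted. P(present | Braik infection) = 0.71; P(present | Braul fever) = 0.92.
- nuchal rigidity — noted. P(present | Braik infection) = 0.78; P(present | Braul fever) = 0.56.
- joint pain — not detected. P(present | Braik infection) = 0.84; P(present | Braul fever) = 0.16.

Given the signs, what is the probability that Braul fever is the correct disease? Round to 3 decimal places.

0.920

By Bayes' rule with conditional independence, the unnormalized weight for each hypothesis is prior × ∏ likelihoods (using 1 − P(present | H) for each absent sign):
  Braik infection: 0.448 × 0.45 × 0.71 × 0.78 × (1 − 0.84) = 0.017863
  Braul fever: 0.552 × 0.86 × 0.92 × 0.56 × (1 − 0.16) = 0.20544
The unnormalized weights sum to 0.22331.
P(Braul fever | evidence) = 0.20544 / 0.22331 ≈ 0.920.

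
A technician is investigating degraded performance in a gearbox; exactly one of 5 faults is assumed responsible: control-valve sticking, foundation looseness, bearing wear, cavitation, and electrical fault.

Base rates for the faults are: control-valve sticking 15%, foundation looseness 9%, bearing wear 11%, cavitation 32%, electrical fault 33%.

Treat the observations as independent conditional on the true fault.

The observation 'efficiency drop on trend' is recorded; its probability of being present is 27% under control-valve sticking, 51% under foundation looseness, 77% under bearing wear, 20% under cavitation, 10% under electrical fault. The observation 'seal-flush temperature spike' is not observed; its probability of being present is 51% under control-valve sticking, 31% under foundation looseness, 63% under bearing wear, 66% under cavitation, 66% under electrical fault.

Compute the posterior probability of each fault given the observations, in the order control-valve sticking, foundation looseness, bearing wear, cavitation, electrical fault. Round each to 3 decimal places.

0.171, 0.273, 0.271, 0.188, 0.097

For each hypothesis, the unnormalized posterior weight is prior × product of the observation likelihoods (using 1 − P(present | H) for each absent observation):
  control-valve sticking: 0.15 × 0.27 × (1 − 0.51) = 0.019845
  foundation looseness: 0.09 × 0.51 × (1 − 0.31) = 0.031671
  bearing wear: 0.11 × 0.77 × (1 − 0.63) = 0.031339
  cavitation: 0.32 × 0.20 × (1 − 0.66) = 0.02176
  electrical fault: 0.33 × 0.10 × (1 − 0.66) = 0.01122
Normalizing constant Z = 0.019845 + 0.031671 + 0.031339 + 0.02176 + 0.01122 = 0.11583.
P(control-valve sticking | evidence) = 0.019845 / 0.11583 ≈ 0.171
P(foundation looseness | evidence) = 0.031671 / 0.11583 ≈ 0.273
P(bearing wear | evidence) = 0.031339 / 0.11583 ≈ 0.271
P(cavitation | evidence) = 0.02176 / 0.11583 ≈ 0.188
P(electrical fault | evidence) = 0.01122 / 0.11583 ≈ 0.097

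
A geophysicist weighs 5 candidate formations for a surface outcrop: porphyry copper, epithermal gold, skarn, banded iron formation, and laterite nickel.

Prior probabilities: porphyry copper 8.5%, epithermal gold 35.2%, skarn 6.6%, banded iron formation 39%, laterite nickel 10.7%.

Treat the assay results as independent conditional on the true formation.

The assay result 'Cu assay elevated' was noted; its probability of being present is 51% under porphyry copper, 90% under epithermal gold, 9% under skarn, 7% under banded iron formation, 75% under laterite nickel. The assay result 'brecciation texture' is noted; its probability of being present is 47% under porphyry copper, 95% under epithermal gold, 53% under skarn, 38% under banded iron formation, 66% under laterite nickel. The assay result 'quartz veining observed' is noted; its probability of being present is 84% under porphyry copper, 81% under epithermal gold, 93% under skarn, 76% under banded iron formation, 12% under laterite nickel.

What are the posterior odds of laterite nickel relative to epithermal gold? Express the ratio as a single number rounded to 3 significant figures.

0.0261

Unnormalized posterior weight (prior times the assay result likelihoods) for each of the two hypotheses:
  laterite nickel: 0.107 × 0.75 × 0.66 × 0.12 = 0.0063558
  epithermal gold: 0.352 × 0.90 × 0.95 × 0.81 = 0.24378
Posterior odds = 0.0063558 / 0.24378 ≈ 0.0261.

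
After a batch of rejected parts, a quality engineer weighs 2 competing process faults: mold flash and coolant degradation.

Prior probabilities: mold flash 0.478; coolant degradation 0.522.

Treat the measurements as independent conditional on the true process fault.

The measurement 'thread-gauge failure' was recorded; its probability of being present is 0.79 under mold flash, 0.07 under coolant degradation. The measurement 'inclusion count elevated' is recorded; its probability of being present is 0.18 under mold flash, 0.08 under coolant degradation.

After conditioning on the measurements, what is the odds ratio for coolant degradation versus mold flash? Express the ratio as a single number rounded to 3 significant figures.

0.0430

Posterior odds equal prior odds times the likelihood ratio; only the two competing hypotheses matter.
  coolant degradation: 0.522 × 0.07 × 0.08 = 0.0029232
  mold flash: 0.478 × 0.79 × 0.18 = 0.067972
Posterior odds = 0.0029232 / 0.067972 ≈ 0.0430.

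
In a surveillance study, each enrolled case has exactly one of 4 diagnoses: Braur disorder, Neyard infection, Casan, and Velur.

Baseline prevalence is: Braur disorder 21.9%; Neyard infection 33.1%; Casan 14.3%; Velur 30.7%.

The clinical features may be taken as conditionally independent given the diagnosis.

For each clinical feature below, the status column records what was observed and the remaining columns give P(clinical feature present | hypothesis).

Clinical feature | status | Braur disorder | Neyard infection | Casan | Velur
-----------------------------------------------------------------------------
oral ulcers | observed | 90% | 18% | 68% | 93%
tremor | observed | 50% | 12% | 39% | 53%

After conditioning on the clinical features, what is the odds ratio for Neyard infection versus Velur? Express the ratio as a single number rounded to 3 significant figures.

Unnormalized posterior weight (prior times the clinical feature likelihoods) for each of the two hypotheses:
  Neyard infection: 0.331 × 0.18 × 0.12 = 0.0071496
  Velur: 0.307 × 0.93 × 0.53 = 0.15132
Posterior odds = 0.0071496 / 0.15132 ≈ 0.0472.

0.0472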